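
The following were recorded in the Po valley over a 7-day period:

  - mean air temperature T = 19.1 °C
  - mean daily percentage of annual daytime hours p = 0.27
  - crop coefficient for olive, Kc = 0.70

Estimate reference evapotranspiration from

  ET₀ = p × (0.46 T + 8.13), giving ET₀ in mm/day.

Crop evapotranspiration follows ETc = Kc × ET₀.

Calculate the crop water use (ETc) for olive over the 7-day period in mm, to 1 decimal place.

ET₀ = 0.27 × (0.46 × 19.1 + 8.13) = 0.27 × 16.916 = 4.5673 mm/d
ETc = Kc × ET₀ = 0.70 × 4.5673 = 3.1971 mm/d
Over 7 days: 3.1971 × 7 = 22.380 mm

22.4 mm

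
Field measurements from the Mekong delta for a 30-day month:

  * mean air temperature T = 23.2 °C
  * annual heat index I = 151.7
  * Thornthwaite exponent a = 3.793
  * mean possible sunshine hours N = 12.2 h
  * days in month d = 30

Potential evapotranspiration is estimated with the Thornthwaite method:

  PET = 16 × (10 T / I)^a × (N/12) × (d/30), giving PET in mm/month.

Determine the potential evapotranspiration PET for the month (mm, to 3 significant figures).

10T/I = 10 × 23.2 / 151.7 = 1.5293
(10T/I)^a = 1.5293^3.793 = 5.0093
Uncorrected PET = 16 × 5.0093 = 80.149 mm
Correction = (N/12)(d/30) = (12.2/12)(30/30) = 1.0167
PET = 80.149 × 1.0167 = 81.487 mm/month

81.5 mm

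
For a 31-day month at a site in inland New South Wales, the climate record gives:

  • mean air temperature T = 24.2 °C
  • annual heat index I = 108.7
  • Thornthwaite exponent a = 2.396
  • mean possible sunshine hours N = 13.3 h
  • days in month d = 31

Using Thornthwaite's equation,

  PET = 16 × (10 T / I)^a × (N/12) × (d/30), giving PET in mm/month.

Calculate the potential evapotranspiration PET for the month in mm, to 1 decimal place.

10T/I = 10 × 24.2 / 108.7 = 2.2263
(10T/I)^a = 2.2263^2.396 = 6.8047
Uncorrected PET = 16 × 6.8047 = 108.875 mm
Correction = (N/12)(d/30) = (13.3/12)(31/30) = 1.1453
PET = 108.875 × 1.1453 = 124.695 mm/month

124.7 mm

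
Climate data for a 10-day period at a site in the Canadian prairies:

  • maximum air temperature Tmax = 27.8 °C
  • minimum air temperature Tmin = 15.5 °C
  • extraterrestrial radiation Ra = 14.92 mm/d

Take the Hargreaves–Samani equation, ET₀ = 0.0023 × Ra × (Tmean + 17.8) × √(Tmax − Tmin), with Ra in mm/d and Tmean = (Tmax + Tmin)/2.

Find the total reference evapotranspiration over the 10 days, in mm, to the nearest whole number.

47 mm

Tmean = (27.8 + 15.5)/2 = 21.65 °C
ET₀ = 0.0023 × 14.92 × (21.65 + 17.8) × √12.3 = 0.0023 × 14.92 × 39.45 × 3.5071 = 4.7478 mm/d
Over 10 days: 4.7478 × 10 = 47.478 mm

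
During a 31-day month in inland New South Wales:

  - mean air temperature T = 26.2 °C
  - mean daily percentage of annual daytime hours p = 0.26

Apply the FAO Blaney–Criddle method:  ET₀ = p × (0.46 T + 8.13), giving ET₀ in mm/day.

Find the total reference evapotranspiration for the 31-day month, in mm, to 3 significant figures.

163 mm

ET₀ = 0.26 × (0.46 × 26.2 + 8.13) = 0.26 × 20.182 = 5.2473 mm/d
Monthly total = 5.2473 × 31 = 162.666 mm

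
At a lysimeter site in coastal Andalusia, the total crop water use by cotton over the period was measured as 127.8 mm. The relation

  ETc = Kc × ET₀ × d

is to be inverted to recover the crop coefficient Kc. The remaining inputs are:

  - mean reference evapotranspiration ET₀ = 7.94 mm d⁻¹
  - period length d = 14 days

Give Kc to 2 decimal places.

1.15

ETc = Kc × ET₀ × d  ⇒  Kc = ETc / (ET₀ × d)
Kc = 127.8 / (7.94 × 14) = 127.8 / 111.16 = 1.1497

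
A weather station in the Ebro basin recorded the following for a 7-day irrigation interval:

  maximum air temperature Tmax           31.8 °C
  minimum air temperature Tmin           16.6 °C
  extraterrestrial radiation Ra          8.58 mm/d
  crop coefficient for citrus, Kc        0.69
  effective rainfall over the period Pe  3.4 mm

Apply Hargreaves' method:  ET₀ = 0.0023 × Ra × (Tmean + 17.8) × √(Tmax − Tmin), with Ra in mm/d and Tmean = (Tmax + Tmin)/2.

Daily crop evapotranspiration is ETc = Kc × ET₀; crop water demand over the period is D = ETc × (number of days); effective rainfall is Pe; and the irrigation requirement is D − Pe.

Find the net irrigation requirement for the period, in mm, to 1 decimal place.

Tmean = (31.8 + 16.6)/2 = 24.20 °C
ET₀ = 0.0023 × 8.58 × (24.20 + 17.8) × √15.2 = 0.0023 × 8.58 × 42.00 × 3.8987 = 3.2314 mm/d
ETc = Kc × ET₀ = 0.69 × 3.2314 = 2.2297 mm/d
Crop demand D = ETc × 7 d = 2.2297 × 7 = 15.608 mm
D − Pe = 15.608 − 3.4 = 12.208 mm

12.2 mm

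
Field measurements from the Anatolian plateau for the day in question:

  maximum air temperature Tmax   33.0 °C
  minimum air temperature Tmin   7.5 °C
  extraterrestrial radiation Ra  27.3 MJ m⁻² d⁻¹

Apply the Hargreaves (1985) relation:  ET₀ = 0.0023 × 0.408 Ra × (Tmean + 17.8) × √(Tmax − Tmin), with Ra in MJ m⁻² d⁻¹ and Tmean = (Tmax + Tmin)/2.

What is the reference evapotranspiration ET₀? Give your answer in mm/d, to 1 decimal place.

Tmean = (33.0 + 7.5)/2 = 20.25 °C
0.408 Ra = 0.408 × 27.3 = 11.1384 mm/d equivalent
ET₀ = 0.0023 × 11.1384 × (20.25 + 17.8) × √25.5 = 0.0023 × 11.1384 × 38.05 × 5.0498 = 4.9224 mm/d

4.9 mm/d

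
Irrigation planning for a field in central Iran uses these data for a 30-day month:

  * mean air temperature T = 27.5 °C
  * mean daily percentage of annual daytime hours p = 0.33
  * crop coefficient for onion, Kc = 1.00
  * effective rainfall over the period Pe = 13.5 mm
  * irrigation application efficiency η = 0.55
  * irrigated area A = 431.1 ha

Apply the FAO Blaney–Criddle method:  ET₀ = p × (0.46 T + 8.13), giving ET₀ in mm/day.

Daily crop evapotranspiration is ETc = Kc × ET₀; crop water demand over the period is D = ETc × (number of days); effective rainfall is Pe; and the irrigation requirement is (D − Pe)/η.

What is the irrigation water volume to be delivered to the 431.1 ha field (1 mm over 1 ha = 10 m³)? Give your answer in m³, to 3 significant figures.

1510000 m³

ET₀ = 0.33 × (0.46 × 27.5 + 8.13) = 0.33 × 20.780 = 6.8574 mm/d
ETc = Kc × ET₀ = 1.00 × 6.8574 = 6.8574 mm/d
Crop demand D = ETc × 30 d = 6.8574 × 30 = 205.722 mm
D − Pe = 205.722 − 13.5 = 192.222 mm
Gross irrigation = 192.222 / 0.55 = 349.495 mm
Volume = 349.495 mm × 431.1 ha × 10 = 1506672.9 m³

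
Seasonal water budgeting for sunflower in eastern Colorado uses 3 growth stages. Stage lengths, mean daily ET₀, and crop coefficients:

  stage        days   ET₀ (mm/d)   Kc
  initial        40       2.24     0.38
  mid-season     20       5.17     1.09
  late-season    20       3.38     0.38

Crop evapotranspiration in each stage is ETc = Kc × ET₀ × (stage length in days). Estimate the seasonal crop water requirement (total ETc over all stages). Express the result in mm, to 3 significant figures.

172 mm

initial: 0.38 × 2.24 × 40 = 34.05 mm
mid-season: 1.09 × 5.17 × 20 = 112.71 mm
late-season: 0.38 × 3.38 × 20 = 25.69 mm
Seasonal total = 172.45 mm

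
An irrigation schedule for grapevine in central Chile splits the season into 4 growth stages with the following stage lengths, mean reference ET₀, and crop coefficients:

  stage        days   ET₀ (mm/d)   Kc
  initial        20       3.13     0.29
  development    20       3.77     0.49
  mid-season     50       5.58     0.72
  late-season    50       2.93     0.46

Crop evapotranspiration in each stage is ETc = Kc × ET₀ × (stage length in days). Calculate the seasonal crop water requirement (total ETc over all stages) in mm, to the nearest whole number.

initial: 0.29 × 3.13 × 20 = 18.15 mm
development: 0.49 × 3.77 × 20 = 36.95 mm
mid-season: 0.72 × 5.58 × 50 = 200.88 mm
late-season: 0.46 × 2.93 × 50 = 67.39 mm
Seasonal total = 323.37 mm

323 mm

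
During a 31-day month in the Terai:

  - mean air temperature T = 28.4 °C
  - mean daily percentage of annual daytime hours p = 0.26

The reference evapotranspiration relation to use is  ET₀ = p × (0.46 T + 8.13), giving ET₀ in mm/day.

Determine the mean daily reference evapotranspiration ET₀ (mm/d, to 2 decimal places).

5.51 mm/d

ET₀ = 0.26 × (0.46 × 28.4 + 8.13) = 0.26 × 21.194 = 5.5104 mm/d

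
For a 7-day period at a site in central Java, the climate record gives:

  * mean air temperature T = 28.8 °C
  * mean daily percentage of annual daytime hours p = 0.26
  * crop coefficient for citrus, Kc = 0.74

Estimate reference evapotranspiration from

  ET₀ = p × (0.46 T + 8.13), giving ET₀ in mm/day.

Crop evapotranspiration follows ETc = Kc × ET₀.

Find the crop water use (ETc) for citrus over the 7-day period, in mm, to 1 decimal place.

28.8 mm

ET₀ = 0.26 × (0.46 × 28.8 + 8.13) = 0.26 × 21.378 = 5.5583 mm/d
ETc = Kc × ET₀ = 0.74 × 5.5583 = 4.1131 mm/d
Over 7 days: 4.1131 × 7 = 28.792 mm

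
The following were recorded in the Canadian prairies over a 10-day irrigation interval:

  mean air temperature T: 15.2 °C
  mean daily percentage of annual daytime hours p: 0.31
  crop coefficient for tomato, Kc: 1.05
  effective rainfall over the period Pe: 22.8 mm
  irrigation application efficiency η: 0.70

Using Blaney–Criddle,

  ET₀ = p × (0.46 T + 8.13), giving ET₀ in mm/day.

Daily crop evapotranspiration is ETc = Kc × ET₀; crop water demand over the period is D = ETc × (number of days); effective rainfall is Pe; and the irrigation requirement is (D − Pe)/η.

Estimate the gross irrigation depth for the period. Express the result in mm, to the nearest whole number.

ET₀ = 0.31 × (0.46 × 15.2 + 8.13) = 0.31 × 15.122 = 4.6878 mm/d
ETc = Kc × ET₀ = 1.05 × 4.6878 = 4.9222 mm/d
Crop demand D = ETc × 10 d = 4.9222 × 10 = 49.222 mm
D − Pe = 49.222 − 22.8 = 26.422 mm
Gross irrigation = 26.422 / 0.70 = 37.746 mm

38 mm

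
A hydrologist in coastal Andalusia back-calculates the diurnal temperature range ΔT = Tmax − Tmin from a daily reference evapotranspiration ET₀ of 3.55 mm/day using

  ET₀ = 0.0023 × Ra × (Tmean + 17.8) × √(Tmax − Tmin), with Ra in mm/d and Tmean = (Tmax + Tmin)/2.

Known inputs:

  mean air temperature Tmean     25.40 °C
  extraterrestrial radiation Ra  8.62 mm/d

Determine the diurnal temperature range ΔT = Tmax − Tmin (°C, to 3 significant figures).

√ΔT = ET₀ / [0.0023 × Ra × (Tmean+17.8)] = 3.55 / (0.0023 × 8.62 × 43.20) = 4.1449
ΔT = 4.1449² = 17.180 °C

17.2 °C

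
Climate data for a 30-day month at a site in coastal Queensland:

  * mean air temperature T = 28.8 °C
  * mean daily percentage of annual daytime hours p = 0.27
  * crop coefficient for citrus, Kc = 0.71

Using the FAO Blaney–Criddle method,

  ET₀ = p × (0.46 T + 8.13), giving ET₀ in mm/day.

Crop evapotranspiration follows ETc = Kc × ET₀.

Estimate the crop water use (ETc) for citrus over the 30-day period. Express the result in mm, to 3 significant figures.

ET₀ = 0.27 × (0.46 × 28.8 + 8.13) = 0.27 × 21.378 = 5.7721 mm/d
ETc = Kc × ET₀ = 0.71 × 5.7721 = 4.0982 mm/d
Over 30 days: 4.0982 × 30 = 122.946 mm

123 mm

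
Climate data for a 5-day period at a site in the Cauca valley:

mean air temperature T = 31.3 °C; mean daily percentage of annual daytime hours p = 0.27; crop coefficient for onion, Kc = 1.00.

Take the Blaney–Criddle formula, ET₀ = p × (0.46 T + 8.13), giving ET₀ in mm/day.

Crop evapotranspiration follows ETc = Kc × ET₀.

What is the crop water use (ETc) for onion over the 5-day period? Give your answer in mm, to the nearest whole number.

30 mm

ET₀ = 0.27 × (0.46 × 31.3 + 8.13) = 0.27 × 22.528 = 6.0826 mm/d
ETc = Kc × ET₀ = 1.00 × 6.0826 = 6.0826 mm/d
Over 5 days: 6.0826 × 5 = 30.413 mm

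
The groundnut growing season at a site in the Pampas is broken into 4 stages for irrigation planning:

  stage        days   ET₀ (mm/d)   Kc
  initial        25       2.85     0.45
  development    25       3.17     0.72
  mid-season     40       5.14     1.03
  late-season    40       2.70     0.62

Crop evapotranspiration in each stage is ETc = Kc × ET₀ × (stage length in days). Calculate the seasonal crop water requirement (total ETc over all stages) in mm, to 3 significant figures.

initial: 0.45 × 2.85 × 25 = 32.06 mm
development: 0.72 × 3.17 × 25 = 57.06 mm
mid-season: 1.03 × 5.14 × 40 = 211.77 mm
late-season: 0.62 × 2.70 × 40 = 66.96 mm
Seasonal total = 367.85 mm

368 mm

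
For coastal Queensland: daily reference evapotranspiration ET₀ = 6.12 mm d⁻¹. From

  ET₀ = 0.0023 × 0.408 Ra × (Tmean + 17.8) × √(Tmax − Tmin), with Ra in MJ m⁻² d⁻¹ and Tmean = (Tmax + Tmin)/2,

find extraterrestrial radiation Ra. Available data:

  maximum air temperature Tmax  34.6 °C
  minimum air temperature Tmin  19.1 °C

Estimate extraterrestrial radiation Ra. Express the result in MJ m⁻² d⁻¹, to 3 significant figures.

37.1 MJ m⁻² d⁻¹

Tmean = (34.6+19.1)/2 = 26.85 °C; ΔT = 15.5
Ra = ET₀ / [0.0023 × 0.408 × (Tmean+17.8) × √ΔT]
   = 6.12 / (0.0023 × 0.408 × 44.65 × 3.9370) = 37.100 MJ m⁻² d⁻¹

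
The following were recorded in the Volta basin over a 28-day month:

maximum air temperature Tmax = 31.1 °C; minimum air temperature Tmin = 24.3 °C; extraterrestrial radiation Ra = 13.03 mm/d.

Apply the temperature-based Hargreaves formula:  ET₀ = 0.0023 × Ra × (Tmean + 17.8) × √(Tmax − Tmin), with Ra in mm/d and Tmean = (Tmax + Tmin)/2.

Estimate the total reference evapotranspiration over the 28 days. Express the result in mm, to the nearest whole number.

100 mm

Tmean = (31.1 + 24.3)/2 = 27.70 °C
ET₀ = 0.0023 × 13.03 × (27.70 + 17.8) × √6.8 = 0.0023 × 13.03 × 45.50 × 2.6077 = 3.5558 mm/d
Over 28 days: 3.5558 × 28 = 99.562 mm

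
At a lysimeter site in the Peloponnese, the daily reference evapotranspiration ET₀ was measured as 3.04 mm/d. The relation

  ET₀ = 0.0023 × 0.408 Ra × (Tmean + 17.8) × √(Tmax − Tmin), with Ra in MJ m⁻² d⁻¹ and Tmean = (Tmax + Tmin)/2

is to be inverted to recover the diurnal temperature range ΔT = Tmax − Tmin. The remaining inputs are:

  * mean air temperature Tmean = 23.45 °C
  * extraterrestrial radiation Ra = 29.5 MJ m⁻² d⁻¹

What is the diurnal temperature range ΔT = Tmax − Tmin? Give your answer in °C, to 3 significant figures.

√ΔT = ET₀ / [0.0023 × 0.408 × Ra × (Tmean+17.8)] = 3.04 / (0.0023 × 12.0360 × 41.25) = 2.6622
ΔT = 2.6622² = 7.087 °C

7.09 °C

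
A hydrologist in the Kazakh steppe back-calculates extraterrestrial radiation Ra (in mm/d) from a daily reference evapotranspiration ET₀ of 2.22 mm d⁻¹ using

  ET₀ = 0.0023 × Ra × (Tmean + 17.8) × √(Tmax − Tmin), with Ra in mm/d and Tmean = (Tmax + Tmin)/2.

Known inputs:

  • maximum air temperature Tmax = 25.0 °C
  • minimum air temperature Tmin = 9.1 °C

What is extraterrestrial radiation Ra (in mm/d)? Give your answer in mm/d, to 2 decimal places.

6.95 mm/d

Tmean = 17.05 °C; √ΔT = 3.9875
Ra = ET₀ / [0.0023 × (Tmean+17.8) × √ΔT] = 2.22 / (0.0023 × 34.85 × 3.9875) = 6.946 mm/d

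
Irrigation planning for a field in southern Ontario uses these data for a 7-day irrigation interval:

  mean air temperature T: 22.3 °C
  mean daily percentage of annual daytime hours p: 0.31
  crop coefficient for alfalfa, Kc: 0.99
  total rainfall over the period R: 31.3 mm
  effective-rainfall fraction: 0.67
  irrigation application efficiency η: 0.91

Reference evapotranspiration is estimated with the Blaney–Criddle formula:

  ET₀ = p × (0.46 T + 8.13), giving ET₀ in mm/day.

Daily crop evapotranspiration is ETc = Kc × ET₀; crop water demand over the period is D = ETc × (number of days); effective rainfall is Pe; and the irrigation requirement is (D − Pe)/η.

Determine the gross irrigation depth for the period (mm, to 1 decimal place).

20.4 mm

ET₀ = 0.31 × (0.46 × 22.3 + 8.13) = 0.31 × 18.388 = 5.7003 mm/d
ETc = Kc × ET₀ = 0.99 × 5.7003 = 5.6433 mm/d
Crop demand D = ETc × 7 d = 5.6433 × 7 = 39.503 mm
Pe = 0.67 × 31.3 = 20.971 mm
D − Pe = 39.503 − 20.971 = 18.532 mm
Gross irrigation = 18.532 / 0.91 = 20.365 mm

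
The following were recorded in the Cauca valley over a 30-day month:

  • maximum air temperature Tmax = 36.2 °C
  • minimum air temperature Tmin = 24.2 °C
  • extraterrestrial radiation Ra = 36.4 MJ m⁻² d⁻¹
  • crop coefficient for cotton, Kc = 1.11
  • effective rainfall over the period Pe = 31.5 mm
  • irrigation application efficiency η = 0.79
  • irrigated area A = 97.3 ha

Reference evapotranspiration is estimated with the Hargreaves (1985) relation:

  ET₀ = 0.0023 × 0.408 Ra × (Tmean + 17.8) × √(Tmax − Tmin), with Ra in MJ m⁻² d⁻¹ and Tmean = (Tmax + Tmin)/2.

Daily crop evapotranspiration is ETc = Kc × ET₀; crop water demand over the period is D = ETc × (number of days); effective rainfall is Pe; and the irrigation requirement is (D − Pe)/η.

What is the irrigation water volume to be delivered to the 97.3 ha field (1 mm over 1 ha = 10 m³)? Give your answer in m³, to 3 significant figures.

Tmean = (36.2 + 24.2)/2 = 30.20 °C
0.408 Ra = 0.408 × 36.4 = 14.8512 mm/d equivalent
ET₀ = 0.0023 × 14.8512 × (30.20 + 17.8) × √12.0 = 0.0023 × 14.8512 × 48.00 × 3.4641 = 5.6796 mm/d
ETc = Kc × ET₀ = 1.11 × 5.6796 = 6.3044 mm/d
Crop demand D = ETc × 30 d = 6.3044 × 30 = 189.132 mm
D − Pe = 189.132 − 31.5 = 157.632 mm
Gross irrigation = 157.632 / 0.79 = 199.534 mm
Volume = 199.534 mm × 97.3 ha × 10 = 194146.6 m³

194000 m³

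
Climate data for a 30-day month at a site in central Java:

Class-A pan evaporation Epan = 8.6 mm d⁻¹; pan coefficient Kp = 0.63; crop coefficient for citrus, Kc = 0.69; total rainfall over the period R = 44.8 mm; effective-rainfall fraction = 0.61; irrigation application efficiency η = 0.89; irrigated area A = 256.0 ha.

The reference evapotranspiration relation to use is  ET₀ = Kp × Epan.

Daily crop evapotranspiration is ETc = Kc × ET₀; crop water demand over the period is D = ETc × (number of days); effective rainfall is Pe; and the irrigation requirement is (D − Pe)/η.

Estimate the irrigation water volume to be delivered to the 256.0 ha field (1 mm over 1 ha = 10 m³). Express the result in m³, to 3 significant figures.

ET₀ = 0.63 × 8.6 = 5.4180 mm/d
ETc = Kc × ET₀ = 0.69 × 5.4180 = 3.7384 mm/d
Crop demand D = ETc × 30 d = 3.7384 × 30 = 112.152 mm
Pe = 0.61 × 44.8 = 27.328 mm
D − Pe = 112.152 − 27.328 = 84.824 mm
Gross irrigation = 84.824 / 0.89 = 95.308 mm
Volume = 95.308 mm × 256.0 ha × 10 = 243988.5 m³

244000 m³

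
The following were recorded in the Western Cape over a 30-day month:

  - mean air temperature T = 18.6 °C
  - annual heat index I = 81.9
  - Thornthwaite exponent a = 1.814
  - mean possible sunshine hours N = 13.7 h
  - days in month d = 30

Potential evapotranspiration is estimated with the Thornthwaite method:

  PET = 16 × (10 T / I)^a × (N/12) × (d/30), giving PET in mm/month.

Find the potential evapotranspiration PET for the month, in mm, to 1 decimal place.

10T/I = 10 × 18.6 / 81.9 = 2.2711
(10T/I)^a = 2.2711^1.814 = 4.4281
Uncorrected PET = 16 × 4.4281 = 70.850 mm
Correction = (N/12)(d/30) = (13.7/12)(30/30) = 1.1417
PET = 70.850 × 1.1417 = 80.889 mm/month

80.9 mm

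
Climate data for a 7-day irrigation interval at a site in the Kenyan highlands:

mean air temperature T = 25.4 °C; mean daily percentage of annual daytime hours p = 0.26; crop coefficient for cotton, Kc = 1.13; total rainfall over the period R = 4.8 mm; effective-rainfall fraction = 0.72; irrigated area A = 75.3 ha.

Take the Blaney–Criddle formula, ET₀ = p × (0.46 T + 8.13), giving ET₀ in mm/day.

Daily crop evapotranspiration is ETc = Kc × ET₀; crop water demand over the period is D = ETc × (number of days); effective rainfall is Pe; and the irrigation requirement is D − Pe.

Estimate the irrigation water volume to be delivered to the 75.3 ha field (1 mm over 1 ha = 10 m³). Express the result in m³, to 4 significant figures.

ET₀ = 0.26 × (0.46 × 25.4 + 8.13) = 0.26 × 19.814 = 5.1516 mm/d
ETc = Kc × ET₀ = 1.13 × 5.1516 = 5.8213 mm/d
Crop demand D = ETc × 7 d = 5.8213 × 7 = 40.749 mm
Pe = 0.72 × 4.8 = 3.456 mm
D − Pe = 40.749 − 3.456 = 37.293 mm
Volume = 37.293 mm × 75.3 ha × 10 = 28081.6 m³

28080 m³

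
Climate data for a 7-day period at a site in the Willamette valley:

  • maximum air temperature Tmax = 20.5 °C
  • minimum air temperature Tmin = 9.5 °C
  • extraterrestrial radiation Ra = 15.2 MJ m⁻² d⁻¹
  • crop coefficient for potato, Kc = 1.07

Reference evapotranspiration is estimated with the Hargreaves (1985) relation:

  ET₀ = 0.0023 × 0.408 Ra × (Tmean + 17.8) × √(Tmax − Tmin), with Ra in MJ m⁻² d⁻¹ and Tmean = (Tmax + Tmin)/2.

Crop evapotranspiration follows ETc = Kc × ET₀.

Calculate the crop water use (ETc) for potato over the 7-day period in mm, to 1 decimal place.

Tmean = (20.5 + 9.5)/2 = 15.00 °C
0.408 Ra = 0.408 × 15.2 = 6.2016 mm/d equivalent
ET₀ = 0.0023 × 6.2016 × (15.00 + 17.8) × √11.0 = 0.0023 × 6.2016 × 32.80 × 3.3166 = 1.5517 mm/d
ETc = Kc × ET₀ = 1.07 × 1.5517 = 1.6603 mm/d
Over 7 days: 1.6603 × 7 = 11.622 mm

11.6 mm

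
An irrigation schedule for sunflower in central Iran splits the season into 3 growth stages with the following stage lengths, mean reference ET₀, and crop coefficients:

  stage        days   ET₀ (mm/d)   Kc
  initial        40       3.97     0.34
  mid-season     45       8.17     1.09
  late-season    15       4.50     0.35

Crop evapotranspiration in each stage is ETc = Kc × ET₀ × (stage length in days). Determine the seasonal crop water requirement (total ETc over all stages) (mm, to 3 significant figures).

initial: 0.34 × 3.97 × 40 = 53.99 mm
mid-season: 1.09 × 8.17 × 45 = 400.74 mm
late-season: 0.35 × 4.50 × 15 = 23.63 mm
Seasonal total = 478.36 mm

478 mm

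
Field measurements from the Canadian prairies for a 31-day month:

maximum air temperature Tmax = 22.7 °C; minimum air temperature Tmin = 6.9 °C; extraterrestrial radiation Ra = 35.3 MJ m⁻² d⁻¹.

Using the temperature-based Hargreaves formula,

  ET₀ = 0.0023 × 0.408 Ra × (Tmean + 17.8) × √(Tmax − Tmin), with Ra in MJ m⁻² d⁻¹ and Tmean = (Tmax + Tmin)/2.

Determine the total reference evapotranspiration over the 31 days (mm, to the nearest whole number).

Tmean = (22.7 + 6.9)/2 = 14.80 °C
0.408 Ra = 0.408 × 35.3 = 14.4024 mm/d equivalent
ET₀ = 0.0023 × 14.4024 × (14.80 + 17.8) × √15.8 = 0.0023 × 14.4024 × 32.60 × 3.9749 = 4.2925 mm/d
Over 31 days: 4.2925 × 31 = 133.068 mm

133 mm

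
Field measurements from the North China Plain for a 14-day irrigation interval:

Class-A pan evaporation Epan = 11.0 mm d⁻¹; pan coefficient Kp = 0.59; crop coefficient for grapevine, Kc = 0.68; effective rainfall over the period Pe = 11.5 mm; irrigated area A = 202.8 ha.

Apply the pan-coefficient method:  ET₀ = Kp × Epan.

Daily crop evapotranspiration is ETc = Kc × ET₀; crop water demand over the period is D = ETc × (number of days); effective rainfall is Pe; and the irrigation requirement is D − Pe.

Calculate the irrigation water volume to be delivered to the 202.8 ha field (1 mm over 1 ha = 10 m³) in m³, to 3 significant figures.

ET₀ = 0.59 × 11.0 = 6.4900 mm/d
ETc = Kc × ET₀ = 0.68 × 6.4900 = 4.4132 mm/d
Crop demand D = ETc × 14 d = 4.4132 × 14 = 61.785 mm
D − Pe = 61.785 − 11.5 = 50.285 mm
Volume = 50.285 mm × 202.8 ha × 10 = 101978.0 m³

102000 m³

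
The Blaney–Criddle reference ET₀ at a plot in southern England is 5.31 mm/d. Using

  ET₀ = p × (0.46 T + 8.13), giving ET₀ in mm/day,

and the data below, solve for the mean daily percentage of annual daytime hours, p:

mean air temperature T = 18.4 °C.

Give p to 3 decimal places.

0.320

p = ET₀ / (0.46 T + 8.13) = 5.31 / (0.46 × 18.4 + 8.13) = 5.31 / 16.594 = 0.3200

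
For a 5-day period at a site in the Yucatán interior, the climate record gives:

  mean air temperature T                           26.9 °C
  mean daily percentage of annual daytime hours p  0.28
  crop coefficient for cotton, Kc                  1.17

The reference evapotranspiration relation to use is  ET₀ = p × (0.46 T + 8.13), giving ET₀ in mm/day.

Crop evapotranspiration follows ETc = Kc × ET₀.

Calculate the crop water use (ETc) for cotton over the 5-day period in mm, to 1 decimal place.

33.6 mm

ET₀ = 0.28 × (0.46 × 26.9 + 8.13) = 0.28 × 20.504 = 5.7411 mm/d
ETc = Kc × ET₀ = 1.17 × 5.7411 = 6.7171 mm/d
Over 5 days: 6.7171 × 5 = 33.586 mm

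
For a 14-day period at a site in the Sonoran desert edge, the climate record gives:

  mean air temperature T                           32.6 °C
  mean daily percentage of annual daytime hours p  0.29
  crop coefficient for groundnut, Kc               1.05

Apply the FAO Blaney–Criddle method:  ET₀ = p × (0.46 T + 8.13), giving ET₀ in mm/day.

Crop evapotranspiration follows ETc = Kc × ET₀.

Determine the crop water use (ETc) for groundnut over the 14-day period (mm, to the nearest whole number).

ET₀ = 0.29 × (0.46 × 32.6 + 8.13) = 0.29 × 23.126 = 6.7065 mm/d
ETc = Kc × ET₀ = 1.05 × 6.7065 = 7.0418 mm/d
Over 14 days: 7.0418 × 14 = 98.585 mm

99 mm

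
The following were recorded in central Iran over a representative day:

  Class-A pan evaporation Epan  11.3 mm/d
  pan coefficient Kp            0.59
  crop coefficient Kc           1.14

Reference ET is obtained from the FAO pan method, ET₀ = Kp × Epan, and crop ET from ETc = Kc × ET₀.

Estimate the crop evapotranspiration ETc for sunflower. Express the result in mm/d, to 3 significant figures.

ET₀ = 0.59 × 11.3 = 6.6670 mm/d
ETc = Kc × ET₀ = 1.14 × 6.6670 = 7.6004 mm/d

7.60 mm/d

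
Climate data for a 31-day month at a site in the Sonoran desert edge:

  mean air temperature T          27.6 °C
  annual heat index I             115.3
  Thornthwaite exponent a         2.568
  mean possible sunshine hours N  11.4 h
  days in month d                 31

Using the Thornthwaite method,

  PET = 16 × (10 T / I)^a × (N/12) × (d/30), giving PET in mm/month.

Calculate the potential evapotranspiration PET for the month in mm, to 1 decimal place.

147.8 mm

10T/I = 10 × 27.6 / 115.3 = 2.3938
(10T/I)^a = 2.3938^2.568 = 9.4080
Uncorrected PET = 16 × 9.4080 = 150.528 mm
Correction = (N/12)(d/30) = (11.4/12)(31/30) = 0.9817
PET = 150.528 × 0.9817 = 147.773 mm/month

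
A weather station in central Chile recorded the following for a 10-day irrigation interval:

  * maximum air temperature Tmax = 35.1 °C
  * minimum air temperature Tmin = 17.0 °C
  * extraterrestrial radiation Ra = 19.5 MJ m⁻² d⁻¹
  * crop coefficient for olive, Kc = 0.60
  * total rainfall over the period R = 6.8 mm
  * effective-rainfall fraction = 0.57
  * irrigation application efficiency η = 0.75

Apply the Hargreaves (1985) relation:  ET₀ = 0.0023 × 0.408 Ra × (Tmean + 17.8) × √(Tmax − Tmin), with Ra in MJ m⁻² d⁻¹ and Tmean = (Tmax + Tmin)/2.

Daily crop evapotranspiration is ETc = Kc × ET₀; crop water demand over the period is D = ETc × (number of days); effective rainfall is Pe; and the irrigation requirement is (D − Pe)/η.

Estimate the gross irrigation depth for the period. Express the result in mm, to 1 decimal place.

22.1 mm

Tmean = (35.1 + 17.0)/2 = 26.05 °C
0.408 Ra = 0.408 × 19.5 = 7.9560 mm/d equivalent
ET₀ = 0.0023 × 7.9560 × (26.05 + 17.8) × √18.1 = 0.0023 × 7.9560 × 43.85 × 4.2544 = 3.4137 mm/d
ETc = Kc × ET₀ = 0.60 × 3.4137 = 2.0482 mm/d
Crop demand D = ETc × 10 d = 2.0482 × 10 = 20.482 mm
Pe = 0.57 × 6.8 = 3.876 mm
D − Pe = 20.482 − 3.876 = 16.606 mm
Gross irrigation = 16.606 / 0.75 = 22.141 mm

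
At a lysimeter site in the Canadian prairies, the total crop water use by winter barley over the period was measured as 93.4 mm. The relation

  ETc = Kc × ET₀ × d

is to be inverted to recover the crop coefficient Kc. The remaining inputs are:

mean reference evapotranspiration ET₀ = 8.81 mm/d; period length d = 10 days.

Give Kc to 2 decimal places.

ETc = Kc × ET₀ × d  ⇒  Kc = ETc / (ET₀ × d)
Kc = 93.4 / (8.81 × 10) = 93.4 / 88.10 = 1.0602

1.06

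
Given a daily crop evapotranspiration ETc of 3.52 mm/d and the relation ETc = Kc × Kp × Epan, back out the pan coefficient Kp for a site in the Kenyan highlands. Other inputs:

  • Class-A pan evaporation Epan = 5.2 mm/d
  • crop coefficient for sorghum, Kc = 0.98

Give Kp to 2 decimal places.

0.69

ETc = Kc × Kp × Epan  ⇒  Kp = ETc / (Kc × Epan)
Kp = 3.52 / (0.98 × 5.2) = 3.52 / 5.096 = 0.6907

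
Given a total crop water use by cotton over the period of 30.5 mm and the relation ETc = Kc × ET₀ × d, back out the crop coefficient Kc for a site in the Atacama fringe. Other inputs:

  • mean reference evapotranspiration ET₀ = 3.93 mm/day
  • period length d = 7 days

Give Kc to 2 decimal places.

1.11

ETc = Kc × ET₀ × d  ⇒  Kc = ETc / (ET₀ × d)
Kc = 30.5 / (3.93 × 7) = 30.5 / 27.51 = 1.1087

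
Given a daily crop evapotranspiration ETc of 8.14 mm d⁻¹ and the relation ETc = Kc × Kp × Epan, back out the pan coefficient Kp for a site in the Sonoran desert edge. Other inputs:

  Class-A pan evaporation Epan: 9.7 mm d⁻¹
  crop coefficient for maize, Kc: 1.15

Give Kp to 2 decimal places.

0.73

ETc = Kc × Kp × Epan  ⇒  Kp = ETc / (Kc × Epan)
Kp = 8.14 / (1.15 × 9.7) = 8.14 / 11.155 = 0.7297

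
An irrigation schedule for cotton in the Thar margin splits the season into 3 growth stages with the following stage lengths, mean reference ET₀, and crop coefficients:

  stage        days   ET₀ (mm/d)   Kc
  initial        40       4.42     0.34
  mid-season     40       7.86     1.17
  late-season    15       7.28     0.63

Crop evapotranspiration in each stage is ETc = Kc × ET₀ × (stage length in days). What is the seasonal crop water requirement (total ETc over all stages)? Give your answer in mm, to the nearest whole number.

initial: 0.34 × 4.42 × 40 = 60.11 mm
mid-season: 1.17 × 7.86 × 40 = 367.85 mm
late-season: 0.63 × 7.28 × 15 = 68.80 mm
Seasonal total = 496.76 mm

497 mm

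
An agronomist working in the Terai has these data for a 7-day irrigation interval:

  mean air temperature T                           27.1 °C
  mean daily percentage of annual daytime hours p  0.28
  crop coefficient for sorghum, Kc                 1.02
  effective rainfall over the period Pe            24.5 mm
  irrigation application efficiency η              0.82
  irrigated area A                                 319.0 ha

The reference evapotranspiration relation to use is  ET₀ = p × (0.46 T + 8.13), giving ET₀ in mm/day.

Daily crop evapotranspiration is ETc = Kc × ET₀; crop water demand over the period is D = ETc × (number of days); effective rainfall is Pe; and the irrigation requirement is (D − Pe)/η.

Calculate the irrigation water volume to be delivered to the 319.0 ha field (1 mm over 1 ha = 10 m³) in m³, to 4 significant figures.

ET₀ = 0.28 × (0.46 × 27.1 + 8.13) = 0.28 × 20.596 = 5.7669 mm/d
ETc = Kc × ET₀ = 1.02 × 5.7669 = 5.8822 mm/d
Crop demand D = ETc × 7 d = 5.8822 × 7 = 41.175 mm
D − Pe = 41.175 − 24.5 = 16.675 mm
Gross irrigation = 16.675 / 0.82 = 20.335 mm
Volume = 20.335 mm × 319.0 ha × 10 = 64868.7 m³

64870 m³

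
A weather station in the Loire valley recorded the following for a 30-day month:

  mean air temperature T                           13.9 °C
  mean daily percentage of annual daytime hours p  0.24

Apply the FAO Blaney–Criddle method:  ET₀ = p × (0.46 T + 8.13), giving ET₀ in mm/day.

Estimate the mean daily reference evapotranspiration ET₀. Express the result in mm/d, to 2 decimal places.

3.49 mm/d

ET₀ = 0.24 × (0.46 × 13.9 + 8.13) = 0.24 × 14.524 = 3.4858 mm/d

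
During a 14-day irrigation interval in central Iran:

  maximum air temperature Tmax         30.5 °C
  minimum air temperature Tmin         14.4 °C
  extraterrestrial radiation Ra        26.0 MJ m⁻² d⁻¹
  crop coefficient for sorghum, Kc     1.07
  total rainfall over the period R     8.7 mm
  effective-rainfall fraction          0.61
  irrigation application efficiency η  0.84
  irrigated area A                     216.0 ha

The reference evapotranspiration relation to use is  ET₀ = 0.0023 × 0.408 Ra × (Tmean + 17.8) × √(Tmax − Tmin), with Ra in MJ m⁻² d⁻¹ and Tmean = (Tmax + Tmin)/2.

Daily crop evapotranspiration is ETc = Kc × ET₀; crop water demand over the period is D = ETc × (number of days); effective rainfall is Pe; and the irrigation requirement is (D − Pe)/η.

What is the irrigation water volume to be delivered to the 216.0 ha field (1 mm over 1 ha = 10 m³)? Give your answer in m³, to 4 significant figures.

Tmean = (30.5 + 14.4)/2 = 22.45 °C
0.408 Ra = 0.408 × 26.0 = 10.6080 mm/d equivalent
ET₀ = 0.0023 × 10.6080 × (22.45 + 17.8) × √16.1 = 0.0023 × 10.6080 × 40.25 × 4.0125 = 3.9404 mm/d
ETc = Kc × ET₀ = 1.07 × 3.9404 = 4.2162 mm/d
Crop demand D = ETc × 14 d = 4.2162 × 14 = 59.027 mm
Pe = 0.61 × 8.7 = 5.307 mm
D − Pe = 59.027 − 5.307 = 53.720 mm
Gross irrigation = 53.720 / 0.84 = 63.952 mm
Volume = 63.952 mm × 216.0 ha × 10 = 138136.3 m³

138100 m³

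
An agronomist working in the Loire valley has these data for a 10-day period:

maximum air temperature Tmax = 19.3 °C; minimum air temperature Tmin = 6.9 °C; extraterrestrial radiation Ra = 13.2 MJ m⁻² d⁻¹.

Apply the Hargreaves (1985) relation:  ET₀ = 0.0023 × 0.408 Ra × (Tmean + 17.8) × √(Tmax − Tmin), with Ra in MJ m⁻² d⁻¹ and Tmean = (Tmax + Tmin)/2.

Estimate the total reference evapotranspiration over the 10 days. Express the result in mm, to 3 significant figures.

Tmean = (19.3 + 6.9)/2 = 13.10 °C
0.408 Ra = 0.408 × 13.2 = 5.3856 mm/d equivalent
ET₀ = 0.0023 × 5.3856 × (13.10 + 17.8) × √12.4 = 0.0023 × 5.3856 × 30.90 × 3.5214 = 1.3478 mm/d
Over 10 days: 1.3478 × 10 = 13.478 mm

13.5 mm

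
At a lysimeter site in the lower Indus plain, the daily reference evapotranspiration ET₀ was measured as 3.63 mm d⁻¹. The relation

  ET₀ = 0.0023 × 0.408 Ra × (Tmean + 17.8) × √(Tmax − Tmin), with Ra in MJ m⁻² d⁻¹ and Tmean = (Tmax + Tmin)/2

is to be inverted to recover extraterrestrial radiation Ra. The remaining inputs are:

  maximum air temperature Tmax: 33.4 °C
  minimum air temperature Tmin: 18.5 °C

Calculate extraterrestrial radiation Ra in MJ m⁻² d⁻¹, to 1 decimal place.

22.9 MJ m⁻² d⁻¹

Tmean = (33.4+18.5)/2 = 25.95 °C; ΔT = 14.9
Ra = ET₀ / [0.0023 × 0.408 × (Tmean+17.8) × √ΔT]
   = 3.63 / (0.0023 × 0.408 × 43.75 × 3.8601) = 22.906 MJ m⁻² d⁻¹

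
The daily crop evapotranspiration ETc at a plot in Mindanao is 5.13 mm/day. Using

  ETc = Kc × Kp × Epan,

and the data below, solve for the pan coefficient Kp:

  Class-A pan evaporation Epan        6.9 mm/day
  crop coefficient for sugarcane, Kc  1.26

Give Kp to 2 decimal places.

0.59

ETc = Kc × Kp × Epan  ⇒  Kp = ETc / (Kc × Epan)
Kp = 5.13 / (1.26 × 6.9) = 5.13 / 8.694 = 0.5901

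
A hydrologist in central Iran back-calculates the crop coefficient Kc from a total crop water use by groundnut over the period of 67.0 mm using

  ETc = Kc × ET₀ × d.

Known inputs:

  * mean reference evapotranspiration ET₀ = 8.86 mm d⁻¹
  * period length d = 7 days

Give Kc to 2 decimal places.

ETc = Kc × ET₀ × d  ⇒  Kc = ETc / (ET₀ × d)
Kc = 67.0 / (8.86 × 7) = 67.0 / 62.02 = 1.0803

1.08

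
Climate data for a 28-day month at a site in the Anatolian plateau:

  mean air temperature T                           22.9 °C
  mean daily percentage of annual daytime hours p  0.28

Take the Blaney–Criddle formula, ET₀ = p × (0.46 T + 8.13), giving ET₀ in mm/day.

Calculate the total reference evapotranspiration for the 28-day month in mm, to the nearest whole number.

146 mm

ET₀ = 0.28 × (0.46 × 22.9 + 8.13) = 0.28 × 18.664 = 5.2259 mm/d
Monthly total = 5.2259 × 28 = 146.325 mm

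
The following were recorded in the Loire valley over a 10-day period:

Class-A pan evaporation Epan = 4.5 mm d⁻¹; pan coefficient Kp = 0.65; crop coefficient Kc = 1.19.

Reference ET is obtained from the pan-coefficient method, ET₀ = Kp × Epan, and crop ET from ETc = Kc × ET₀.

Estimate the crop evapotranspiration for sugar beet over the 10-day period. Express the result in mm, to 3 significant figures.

ET₀ = 0.65 × 4.5 = 2.9250 mm/d
ETc = Kc × ET₀ = 1.19 × 2.9250 = 3.4808 mm/d
Over 10 days: 3.4808 × 10 = 34.808 mm

34.8 mm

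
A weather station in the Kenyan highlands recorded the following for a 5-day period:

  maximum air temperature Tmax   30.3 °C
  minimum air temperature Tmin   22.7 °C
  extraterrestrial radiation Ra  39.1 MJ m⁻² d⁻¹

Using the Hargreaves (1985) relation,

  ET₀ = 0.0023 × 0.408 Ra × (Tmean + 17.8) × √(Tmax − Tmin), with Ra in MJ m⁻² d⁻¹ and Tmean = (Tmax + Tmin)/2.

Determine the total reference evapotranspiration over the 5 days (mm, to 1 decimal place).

Tmean = (30.3 + 22.7)/2 = 26.50 °C
0.408 Ra = 0.408 × 39.1 = 15.9528 mm/d equivalent
ET₀ = 0.0023 × 15.9528 × (26.50 + 17.8) × √7.6 = 0.0023 × 15.9528 × 44.30 × 2.7568 = 4.4810 mm/d
Over 5 days: 4.4810 × 5 = 22.405 mm

22.4 mm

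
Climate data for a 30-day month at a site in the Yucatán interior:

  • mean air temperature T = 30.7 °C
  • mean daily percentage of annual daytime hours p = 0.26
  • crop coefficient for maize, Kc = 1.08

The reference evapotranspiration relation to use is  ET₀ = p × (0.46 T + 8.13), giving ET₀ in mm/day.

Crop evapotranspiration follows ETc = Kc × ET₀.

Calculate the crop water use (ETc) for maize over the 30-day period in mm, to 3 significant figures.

187 mm

ET₀ = 0.26 × (0.46 × 30.7 + 8.13) = 0.26 × 22.252 = 5.7855 mm/d
ETc = Kc × ET₀ = 1.08 × 5.7855 = 6.2483 mm/d
Over 30 days: 6.2483 × 30 = 187.449 mm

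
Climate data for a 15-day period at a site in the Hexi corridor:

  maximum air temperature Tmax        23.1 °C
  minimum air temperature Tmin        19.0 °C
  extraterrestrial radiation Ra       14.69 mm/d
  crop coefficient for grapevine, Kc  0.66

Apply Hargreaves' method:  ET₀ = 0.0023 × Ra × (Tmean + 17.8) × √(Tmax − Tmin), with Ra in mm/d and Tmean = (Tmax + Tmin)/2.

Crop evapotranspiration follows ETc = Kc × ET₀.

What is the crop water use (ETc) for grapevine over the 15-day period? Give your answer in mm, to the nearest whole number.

Tmean = (23.1 + 19.0)/2 = 21.05 °C
ET₀ = 0.0023 × 14.69 × (21.05 + 17.8) × √4.1 = 0.0023 × 14.69 × 38.85 × 2.0248 = 2.6578 mm/d
ETc = Kc × ET₀ = 0.66 × 2.6578 = 1.7541 mm/d
Over 15 days: 1.7541 × 15 = 26.312 mm

26 mm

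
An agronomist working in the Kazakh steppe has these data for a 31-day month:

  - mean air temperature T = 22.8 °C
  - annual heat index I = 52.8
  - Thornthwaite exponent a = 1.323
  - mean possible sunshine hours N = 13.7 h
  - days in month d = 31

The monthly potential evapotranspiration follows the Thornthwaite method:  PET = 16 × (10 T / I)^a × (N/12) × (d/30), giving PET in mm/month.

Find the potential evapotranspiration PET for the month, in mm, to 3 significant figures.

131 mm

10T/I = 10 × 22.8 / 52.8 = 4.3182
(10T/I)^a = 4.3182^1.323 = 6.9264
Uncorrected PET = 16 × 6.9264 = 110.822 mm
Correction = (N/12)(d/30) = (13.7/12)(31/30) = 1.1797
PET = 110.822 × 1.1797 = 130.737 mm/month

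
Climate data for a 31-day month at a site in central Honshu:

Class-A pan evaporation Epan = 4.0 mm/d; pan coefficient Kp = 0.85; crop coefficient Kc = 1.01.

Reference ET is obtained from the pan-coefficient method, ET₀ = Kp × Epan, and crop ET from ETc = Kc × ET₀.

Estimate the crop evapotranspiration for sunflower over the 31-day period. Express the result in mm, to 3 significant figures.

ET₀ = 0.85 × 4.0 = 3.4000 mm/d
ETc = Kc × ET₀ = 1.01 × 3.4000 = 3.4340 mm/d
Over 31 days: 3.4340 × 31 = 106.454 mm

106 mm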